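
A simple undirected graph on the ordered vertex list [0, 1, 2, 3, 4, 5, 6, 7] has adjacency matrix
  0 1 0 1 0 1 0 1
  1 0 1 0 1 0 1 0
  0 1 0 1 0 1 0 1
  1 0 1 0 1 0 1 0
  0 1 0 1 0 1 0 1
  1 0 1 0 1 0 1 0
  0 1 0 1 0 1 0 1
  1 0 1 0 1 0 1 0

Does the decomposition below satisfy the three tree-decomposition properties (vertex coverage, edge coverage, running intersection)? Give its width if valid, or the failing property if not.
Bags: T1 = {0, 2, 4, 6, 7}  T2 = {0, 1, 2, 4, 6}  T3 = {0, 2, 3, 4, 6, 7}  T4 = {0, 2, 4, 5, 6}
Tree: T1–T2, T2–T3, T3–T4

No — bags containing vertex 7 are not connected in the tree.

A tree decomposition must satisfy three properties: every vertex lies in some bag; for every edge, both endpoints lie together in some bag; and for every vertex, the bags containing it form a connected subtree. Here bags containing vertex 7 are not connected in the tree, so the decomposition is invalid.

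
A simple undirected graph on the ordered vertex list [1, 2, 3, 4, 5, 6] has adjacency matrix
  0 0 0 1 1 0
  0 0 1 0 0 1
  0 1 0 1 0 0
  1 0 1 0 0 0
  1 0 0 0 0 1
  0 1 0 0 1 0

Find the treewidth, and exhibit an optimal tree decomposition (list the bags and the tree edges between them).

Every bag has size at most 3, so the width is 3 − 1 = 2 and tw(G) ≤ 2. For the lower bound, G contains the cycle 1–5–6–2–3–4–1, so G is not a forest; only forests have treewidth ≤ 1, hence tw(G) ≥ 2. Therefore the treewidth is 2.

Treewidth 2.
One optimal decomposition is:
Bags: B1 = {1, 5, 6}  B2 = {1, 2, 6}  B3 = {1, 2, 3}  B4 = {1, 3, 4}
Tree: B1–B2, B2–B3, B3–B4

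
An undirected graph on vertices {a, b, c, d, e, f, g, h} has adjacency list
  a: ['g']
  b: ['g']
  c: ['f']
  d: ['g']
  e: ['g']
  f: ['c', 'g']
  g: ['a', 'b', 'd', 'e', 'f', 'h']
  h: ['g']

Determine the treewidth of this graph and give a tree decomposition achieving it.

Treewidth 1.
Bags: B1 = {b, g}  B2 = {d, g}  B3 = {g, h}  B4 = {f, g}  B5 = {c, f}  B6 = {e, g}  B7 = {a, g}
Tree: B1–B2, B2–B3, B2–B4, B4–B5, B4–B6, B1–B7

The largest bag has 2 vertices, giving width 1; this decomposition certifies tw(G) ≤ 1. Any graph with an edge has treewidth ≥ 1, and G has the edge b–g. The upper and lower bounds meet at 1, so that is the treewidth.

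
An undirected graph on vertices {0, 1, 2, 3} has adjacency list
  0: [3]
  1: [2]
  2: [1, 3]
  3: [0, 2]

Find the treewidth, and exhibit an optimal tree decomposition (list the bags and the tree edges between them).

The largest bag has 2 vertices, giving width 1; this decomposition certifies tw(G) ≤ 1. Any graph with an edge has treewidth ≥ 1, and G has the edge 1–2. Therefore the treewidth is 1.

Treewidth 1.
One optimal decomposition is:
Bags: B1 = {1, 2}  B2 = {2, 3}  B3 = {0, 3}
Tree: B1–B2, B2–B3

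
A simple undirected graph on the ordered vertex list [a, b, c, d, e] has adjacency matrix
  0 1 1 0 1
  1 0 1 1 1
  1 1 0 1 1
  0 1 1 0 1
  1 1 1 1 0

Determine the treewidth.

3

A width-3 tree decomposition is:
Bags: B1 = {a, b, c, e}  B2 = {b, c, d, e}
Tree: B1–B2
The largest bag has 4 vertices, giving width 3; this decomposition certifies tw(G) ≤ 3. For the lower bound, the 4 vertices {b, c, d, e} are pairwise adjacent, and any tree decomposition puts a clique entirely inside one bag — forcing width ≥ 3. Therefore the treewidth is 3.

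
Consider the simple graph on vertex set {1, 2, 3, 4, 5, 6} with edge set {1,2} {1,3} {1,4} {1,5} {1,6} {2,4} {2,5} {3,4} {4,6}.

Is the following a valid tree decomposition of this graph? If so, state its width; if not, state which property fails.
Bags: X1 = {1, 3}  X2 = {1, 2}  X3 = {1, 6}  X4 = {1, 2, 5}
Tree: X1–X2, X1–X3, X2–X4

No — vertex 4 appears in no bag.

A tree decomposition must satisfy three properties: every vertex lies in some bag; for every edge, both endpoints lie together in some bag; and for every vertex, the bags containing it form a connected subtree. Here vertex 4 appears in no bag, so the decomposition is invalid.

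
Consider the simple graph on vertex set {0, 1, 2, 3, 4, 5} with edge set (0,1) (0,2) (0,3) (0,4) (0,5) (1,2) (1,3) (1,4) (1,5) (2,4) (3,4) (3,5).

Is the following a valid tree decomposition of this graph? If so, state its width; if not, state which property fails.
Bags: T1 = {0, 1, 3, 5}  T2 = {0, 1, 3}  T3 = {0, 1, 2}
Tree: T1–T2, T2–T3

A tree decomposition must satisfy three properties: every vertex lies in some bag; for every edge, both endpoints lie together in some bag; and for every vertex, the bags containing it form a connected subtree. Here vertex 4 appears in no bag, so the decomposition is invalid.

No — vertex 4 appears in no bag.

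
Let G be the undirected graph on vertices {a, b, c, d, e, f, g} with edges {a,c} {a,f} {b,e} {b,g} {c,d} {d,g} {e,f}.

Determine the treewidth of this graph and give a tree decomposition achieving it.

Treewidth 2.
One such decomposition:
Bags: B1 = {a, e, f}  B2 = {a, c, e}  B3 = {c, d, e}  B4 = {d, e, g}  B5 = {b, e, g}
Tree: B1–B2, B2–B3, B3–B4, B4–B5

Every bag has size at most 3, so the width is 3 − 1 = 2 and tw(G) ≤ 2. The edges e–f–a–c–d–g–b–e form a cycle, so G is not a tree and its treewidth is at least 2. Combining the bounds, tw(G) = 2.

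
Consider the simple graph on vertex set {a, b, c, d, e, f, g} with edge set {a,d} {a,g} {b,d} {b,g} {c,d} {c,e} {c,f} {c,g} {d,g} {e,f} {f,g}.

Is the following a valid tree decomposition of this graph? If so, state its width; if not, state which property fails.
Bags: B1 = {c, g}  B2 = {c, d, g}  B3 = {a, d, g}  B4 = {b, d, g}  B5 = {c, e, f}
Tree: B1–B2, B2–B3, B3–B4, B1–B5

A tree decomposition must satisfy three properties: every vertex lies in some bag; for every edge, both endpoints lie together in some bag; and for every vertex, the bags containing it form a connected subtree. Here edge (f,g) lies in no bag, so the decomposition is invalid.

No — edge (f,g) lies in no bag.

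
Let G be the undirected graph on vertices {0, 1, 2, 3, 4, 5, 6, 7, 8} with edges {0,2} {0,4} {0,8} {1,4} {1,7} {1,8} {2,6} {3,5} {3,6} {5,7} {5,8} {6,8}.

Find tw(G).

3

A width-3 tree decomposition is:
Bags: B1 = {3, 5, 6, 7}  B2 = {5, 6, 7, 8}  B3 = {1, 6, 7, 8}  B4 = {1, 2, 6, 8}  B5 = {0, 1, 2, 8}  B6 = {0, 1, 2, 4}
Tree: B1–B2, B2–B3, B3–B4, B4–B5, B5–B6
Every bag has size at most 4, so the width is 4 − 1 = 3 and tw(G) ≤ 3. For the lower bound: the 4 vertex sets {3,5,7}, {6}, {8}, {0,1,2,4} are disjoint, each induces a connected subgraph, and every pair is joined by at least one edge of G. Contracting each set to a single vertex therefore yields K_{4} as a minor, and since treewidth is minor-monotone, tw(G) ≥ tw(K_{4}) = 3. Hence tw(G) = 3 exactly.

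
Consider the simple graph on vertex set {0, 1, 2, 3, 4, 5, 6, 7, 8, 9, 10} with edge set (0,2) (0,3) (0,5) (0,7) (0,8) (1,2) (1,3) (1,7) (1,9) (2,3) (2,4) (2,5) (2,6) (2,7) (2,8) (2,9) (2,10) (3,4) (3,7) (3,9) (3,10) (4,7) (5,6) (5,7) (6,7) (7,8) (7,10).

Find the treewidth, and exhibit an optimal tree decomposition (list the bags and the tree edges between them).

Each bag holds 4 vertices, so the decomposition has width 3, which upper-bounds the treewidth. On the other hand G contains the 4-clique {1, 2, 3, 9}. A clique must lie in a single bag of any decomposition, so no decomposition can have width below 3. The upper and lower bounds meet at 3, so that is the treewidth.

Treewidth 3.
One optimal decomposition is:
Bags: B1 = {1, 2, 3, 7}  B2 = {0, 2, 3, 7}  B3 = {0, 2, 5, 7}  B4 = {2, 3, 7, 10}  B5 = {2, 3, 4, 7}  B6 = {0, 2, 7, 8}  B7 = {1, 2, 3, 9}  B8 = {2, 5, 6, 7}
Tree: B1–B2, B2–B3, B2–B4, B1–B5, B3–B6, B1–B7, B3–B8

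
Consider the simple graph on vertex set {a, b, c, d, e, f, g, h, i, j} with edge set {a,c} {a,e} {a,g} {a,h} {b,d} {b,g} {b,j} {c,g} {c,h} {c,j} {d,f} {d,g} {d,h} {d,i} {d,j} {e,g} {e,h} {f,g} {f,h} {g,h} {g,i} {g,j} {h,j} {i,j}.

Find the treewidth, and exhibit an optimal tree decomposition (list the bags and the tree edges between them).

Treewidth 3.
One such decomposition:
Bags: B1 = {d, g, h, j}  B2 = {d, g, i, j}  B3 = {c, g, h, j}  B4 = {a, c, g, h}  B5 = {d, f, g, h}  B6 = {a, e, g, h}  B7 = {b, d, g, j}
Tree: B1–B2, B1–B3, B3–B4, B1–B5, B4–B6, B1–B7

The largest bag has 4 vertices, giving width 3; this decomposition certifies tw(G) ≤ 3. For the lower bound, the 4 vertices {d, g, h, j} are pairwise adjacent, and any tree decomposition puts a clique entirely inside one bag — forcing width ≥ 3. Hence tw(G) = 3 exactly.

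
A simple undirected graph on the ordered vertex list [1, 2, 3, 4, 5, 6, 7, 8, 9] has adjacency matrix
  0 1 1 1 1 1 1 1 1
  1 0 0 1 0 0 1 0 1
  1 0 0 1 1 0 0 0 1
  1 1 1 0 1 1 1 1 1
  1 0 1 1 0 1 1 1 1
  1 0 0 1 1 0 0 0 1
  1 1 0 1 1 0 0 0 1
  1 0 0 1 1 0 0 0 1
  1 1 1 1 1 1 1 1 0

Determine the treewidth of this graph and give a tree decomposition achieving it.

The largest bag has 5 vertices, giving width 4; this decomposition certifies tw(G) ≤ 4. On the other hand G contains the 5-clique {1, 2, 4, 7, 9}. A clique must lie in a single bag of any decomposition, so no decomposition can have width below 4. Combining the bounds, tw(G) = 4.

Treewidth 4.
One such decomposition:
Bags: B1 = {1, 4, 5, 7, 9}  B2 = {1, 4, 5, 6, 9}  B3 = {1, 4, 5, 8, 9}  B4 = {1, 3, 4, 5, 9}  B5 = {1, 2, 4, 7, 9}
Tree: B1–B2, B1–B3, B2–B4, B1–B5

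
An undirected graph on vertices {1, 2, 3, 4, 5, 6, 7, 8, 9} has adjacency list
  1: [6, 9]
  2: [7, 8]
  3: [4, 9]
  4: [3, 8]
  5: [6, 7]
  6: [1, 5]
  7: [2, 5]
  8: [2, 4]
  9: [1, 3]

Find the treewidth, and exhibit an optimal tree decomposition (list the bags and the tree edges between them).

Treewidth 2.
One optimal decomposition is:
Bags: B1 = {2, 4, 8}  B2 = {2, 3, 4}  B3 = {2, 3, 9}  B4 = {1, 2, 9}  B5 = {1, 2, 6}  B6 = {2, 5, 6}  B7 = {2, 5, 7}
Tree: B1–B2, B2–B3, B3–B4, B4–B5, B5–B6, B6–B7

Each bag holds 3 vertices, so the decomposition has width 2, which upper-bounds the treewidth. Since 2–8–4–3–9–1–6–5–7–2 is a cycle in G, G is not acyclic. Forests are exactly the graphs of treewidth ≤ 1, so tw(G) ≥ 2. Combining the bounds, tw(G) = 2.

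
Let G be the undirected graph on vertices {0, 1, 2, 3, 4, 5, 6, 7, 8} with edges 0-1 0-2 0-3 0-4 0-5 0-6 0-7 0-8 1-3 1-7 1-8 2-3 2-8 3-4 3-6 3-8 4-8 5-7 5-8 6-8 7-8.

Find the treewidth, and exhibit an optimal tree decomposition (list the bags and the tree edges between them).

Treewidth 3.
One such decomposition:
Bags: B1 = {0, 3, 4, 8}  B2 = {0, 1, 3, 8}  B3 = {0, 2, 3, 8}  B4 = {0, 1, 7, 8}  B5 = {0, 5, 7, 8}  B6 = {0, 3, 6, 8}
Tree: B1–B2, B2–B3, B2–B4, B4–B5, B3–B6

Every bag has size at most 4, so the width is 4 − 1 = 3 and tw(G) ≤ 3. Conversely, {0, 1, 3, 8} is a clique of size 4, and the vertices of any clique must share a bag in every tree decomposition; so some bag has ≥ 4 vertices and tw(G) ≥ 3. Hence tw(G) = 3 exactly.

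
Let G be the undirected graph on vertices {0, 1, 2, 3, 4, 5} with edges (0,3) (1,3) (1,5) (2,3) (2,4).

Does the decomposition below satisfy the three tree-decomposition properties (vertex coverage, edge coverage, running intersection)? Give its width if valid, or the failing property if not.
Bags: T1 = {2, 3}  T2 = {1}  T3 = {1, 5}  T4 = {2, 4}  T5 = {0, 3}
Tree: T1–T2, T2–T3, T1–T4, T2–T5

A tree decomposition must satisfy three properties: every vertex lies in some bag; for every edge, both endpoints lie together in some bag; and for every vertex, the bags containing it form a connected subtree. Here edge (3,1) lies in no bag, so the decomposition is invalid.

No — edge (3,1) lies in no bag.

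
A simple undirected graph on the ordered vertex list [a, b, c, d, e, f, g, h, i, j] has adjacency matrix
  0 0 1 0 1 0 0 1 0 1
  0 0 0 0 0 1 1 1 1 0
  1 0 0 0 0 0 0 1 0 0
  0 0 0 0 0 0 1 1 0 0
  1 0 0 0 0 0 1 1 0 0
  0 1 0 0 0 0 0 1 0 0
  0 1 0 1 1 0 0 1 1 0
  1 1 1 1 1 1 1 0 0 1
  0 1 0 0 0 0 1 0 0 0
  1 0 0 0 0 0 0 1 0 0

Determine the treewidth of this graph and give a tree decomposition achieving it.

Every bag has size at most 3, so the width is 3 − 1 = 2 and tw(G) ≤ 2. For the lower bound, the 3 vertices {b, f, h} are pairwise adjacent, and any tree decomposition puts a clique entirely inside one bag — forcing width ≥ 2. Combining the bounds, tw(G) = 2.

Treewidth 2.
One such decomposition:
Bags: B1 = {e, g, h}  B2 = {a, e, h}  B3 = {b, g, h}  B4 = {a, h, j}  B5 = {b, g, i}  B6 = {b, f, h}  B7 = {d, g, h}  B8 = {a, c, h}
Tree: B1–B2, B1–B3, B2–B4, B3–B5, B3–B6, B3–B7, B4–B8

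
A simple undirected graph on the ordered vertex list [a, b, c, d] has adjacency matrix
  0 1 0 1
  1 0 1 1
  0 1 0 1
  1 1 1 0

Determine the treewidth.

2

A width-2 tree decomposition is:
Bags: B1 = {a, b, d}  B2 = {b, c, d}
Tree: B1–B2
Every bag has size at most 3, so the width is 3 − 1 = 2 and tw(G) ≤ 2. Conversely, {b, c, d} is a clique of size 3, and the vertices of any clique must share a bag in every tree decomposition; so some bag has ≥ 3 vertices and tw(G) ≥ 2. Hence tw(G) = 2 exactly.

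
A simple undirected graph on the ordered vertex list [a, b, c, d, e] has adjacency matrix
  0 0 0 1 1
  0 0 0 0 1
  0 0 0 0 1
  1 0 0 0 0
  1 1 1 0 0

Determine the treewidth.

A width-1 tree decomposition is:
Bags: B1 = {c, e}  B2 = {a, e}  B3 = {a, d}  B4 = {b, e}
Tree: B1–B2, B2–B3, B2–B4
Each bag holds 2 vertices, so the decomposition has width 1, which upper-bounds the treewidth. G has an edge, so its treewidth is at least 1. Therefore the treewidth is 1.

1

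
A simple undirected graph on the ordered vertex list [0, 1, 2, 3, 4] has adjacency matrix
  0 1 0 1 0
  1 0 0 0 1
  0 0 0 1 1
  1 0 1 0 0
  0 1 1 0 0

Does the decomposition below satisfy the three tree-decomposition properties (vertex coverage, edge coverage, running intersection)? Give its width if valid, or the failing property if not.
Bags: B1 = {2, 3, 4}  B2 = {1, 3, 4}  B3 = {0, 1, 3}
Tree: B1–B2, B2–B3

Yes; width 2.

Checking the three conditions: (i) the bags cover all of {0, 1, 2, 3, 4}; (ii) for each edge, some bag contains both endpoints; (iii) the bags containing any fixed vertex form a subtree. All hold, so the decomposition is valid with width 3 − 1 = 2.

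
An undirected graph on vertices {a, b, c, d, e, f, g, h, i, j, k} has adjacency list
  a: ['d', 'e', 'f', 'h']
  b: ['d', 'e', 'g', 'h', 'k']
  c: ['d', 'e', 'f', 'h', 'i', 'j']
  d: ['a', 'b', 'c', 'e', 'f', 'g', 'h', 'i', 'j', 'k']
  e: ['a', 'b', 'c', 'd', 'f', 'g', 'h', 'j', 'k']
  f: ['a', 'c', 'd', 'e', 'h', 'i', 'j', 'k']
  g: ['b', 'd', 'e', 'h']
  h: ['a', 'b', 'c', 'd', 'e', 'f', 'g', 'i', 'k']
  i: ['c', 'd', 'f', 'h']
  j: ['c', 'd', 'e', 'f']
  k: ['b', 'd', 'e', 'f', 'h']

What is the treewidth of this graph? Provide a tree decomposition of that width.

The largest bag has 5 vertices, giving width 4; this decomposition certifies tw(G) ≤ 4. Conversely, {c, d, e, f, j} is a clique of size 5, and the vertices of any clique must share a bag in every tree decomposition; so some bag has ≥ 5 vertices and tw(G) ≥ 4. Combining the bounds, tw(G) = 4.

Treewidth 4.
One optimal decomposition is:
Bags: B1 = {c, d, e, f, h}  B2 = {d, e, f, h, k}  B3 = {b, d, e, h, k}  B4 = {c, d, f, h, i}  B5 = {c, d, e, f, j}  B6 = {a, d, e, f, h}  B7 = {b, d, e, g, h}
Tree: B1–B2, B2–B3, B1–B4, B1–B5, B2–B6, B3–B7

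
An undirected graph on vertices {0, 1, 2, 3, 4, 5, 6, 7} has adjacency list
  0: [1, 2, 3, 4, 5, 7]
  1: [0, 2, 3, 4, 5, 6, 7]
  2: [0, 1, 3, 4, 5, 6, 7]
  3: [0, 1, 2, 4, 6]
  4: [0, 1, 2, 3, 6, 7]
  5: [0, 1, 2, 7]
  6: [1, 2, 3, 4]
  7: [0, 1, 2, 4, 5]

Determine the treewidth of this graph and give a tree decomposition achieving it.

Every bag has size at most 5, so the width is 5 − 1 = 4 and tw(G) ≤ 4. For the lower bound, the 5 vertices {0, 1, 2, 3, 4} are pairwise adjacent, and any tree decomposition puts a clique entirely inside one bag — forcing width ≥ 4. The upper and lower bounds meet at 4, so that is the treewidth.

Treewidth 4.
Bags: B1 = {0, 1, 2, 5, 7}  B2 = {0, 1, 2, 4, 7}  B3 = {0, 1, 2, 3, 4}  B4 = {1, 2, 3, 4, 6}
Tree: B1–B2, B2–B3, B3–B4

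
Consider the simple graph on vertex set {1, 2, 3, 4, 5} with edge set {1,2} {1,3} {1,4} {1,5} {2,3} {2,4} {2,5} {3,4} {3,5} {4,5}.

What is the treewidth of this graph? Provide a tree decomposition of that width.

A single bag containing all 5 vertices is trivially a valid decomposition of width 4. On the other hand G contains the 5-clique {1, 2, 3, 4, 5}. A clique must lie in a single bag of any decomposition, so no decomposition can have width below 4. Therefore the treewidth is 4.

Treewidth 4.
Bags: B1 = {1, 2, 3, 4, 5}
Tree: (single bag)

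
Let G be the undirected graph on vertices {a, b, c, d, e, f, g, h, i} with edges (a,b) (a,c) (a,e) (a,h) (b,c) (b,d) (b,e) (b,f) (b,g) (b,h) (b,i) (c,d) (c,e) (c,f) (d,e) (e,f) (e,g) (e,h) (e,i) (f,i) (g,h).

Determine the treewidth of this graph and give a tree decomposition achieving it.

Every bag has size at most 4, so the width is 4 − 1 = 3 and tw(G) ≤ 3. On the other hand G contains the 4-clique {b, e, g, h}. A clique must lie in a single bag of any decomposition, so no decomposition can have width below 3. The upper and lower bounds meet at 3, so that is the treewidth.

Treewidth 3.
One optimal decomposition is:
Bags: B1 = {a, b, e, h}  B2 = {a, b, c, e}  B3 = {b, c, d, e}  B4 = {b, e, g, h}  B5 = {b, c, e, f}  B6 = {b, e, f, i}
Tree: B1–B2, B2–B3, B1–B4, B2–B5, B5–B6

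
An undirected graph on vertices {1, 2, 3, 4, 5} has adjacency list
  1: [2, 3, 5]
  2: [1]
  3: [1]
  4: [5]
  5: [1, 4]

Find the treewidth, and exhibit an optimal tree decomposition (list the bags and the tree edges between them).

Treewidth 1.
One optimal decomposition is:
Bags: B1 = {1, 2}  B2 = {1, 5}  B3 = {1, 3}  B4 = {4, 5}
Tree: B1–B2, B1–B3, B2–B4

Every bag has size at most 2, so the width is 2 − 1 = 1 and tw(G) ≤ 1. Any graph with an edge has treewidth ≥ 1, and G has the edge 2–1. Combining the bounds, tw(G) = 1.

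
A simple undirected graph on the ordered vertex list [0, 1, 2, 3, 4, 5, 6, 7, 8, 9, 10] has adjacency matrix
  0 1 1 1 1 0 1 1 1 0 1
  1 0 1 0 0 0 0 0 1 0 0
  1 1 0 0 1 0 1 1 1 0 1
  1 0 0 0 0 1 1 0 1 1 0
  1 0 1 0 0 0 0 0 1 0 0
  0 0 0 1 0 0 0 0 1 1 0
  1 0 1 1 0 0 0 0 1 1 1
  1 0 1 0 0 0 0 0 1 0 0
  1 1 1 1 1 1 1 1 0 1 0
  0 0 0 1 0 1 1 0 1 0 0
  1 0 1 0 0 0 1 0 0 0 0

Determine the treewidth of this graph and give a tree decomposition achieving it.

Treewidth 3.
One such decomposition:
Bags: B1 = {0, 2, 4, 8}  B2 = {0, 2, 6, 8}  B3 = {0, 1, 2, 8}  B4 = {0, 3, 6, 8}  B5 = {0, 2, 6, 10}  B6 = {3, 6, 8, 9}  B7 = {0, 2, 7, 8}  B8 = {3, 5, 8, 9}
Tree: B1–B2, B1–B3, B2–B4, B2–B5, B4–B6, B1–B7, B6–B8

Every bag has size at most 4, so the width is 4 − 1 = 3 and tw(G) ≤ 3. For the lower bound, the 4 vertices {0, 1, 2, 8} are pairwise adjacent, and any tree decomposition puts a clique entirely inside one bag — forcing width ≥ 3. The upper and lower bounds meet at 3, so that is the treewidth.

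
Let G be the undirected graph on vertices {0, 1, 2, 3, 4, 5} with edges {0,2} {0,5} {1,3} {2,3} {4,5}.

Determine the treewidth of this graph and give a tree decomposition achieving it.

Treewidth 1.
Bags: B1 = {4, 5}  B2 = {0, 5}  B3 = {0, 2}  B4 = {2, 3}  B5 = {1, 3}
Tree: B1–B2, B2–B3, B3–B4, B4–B5

The largest bag has 2 vertices, giving width 1; this decomposition certifies tw(G) ≤ 1. G has an edge, so its treewidth is at least 1. The upper and lower bounds meet at 1, so that is the treewidth.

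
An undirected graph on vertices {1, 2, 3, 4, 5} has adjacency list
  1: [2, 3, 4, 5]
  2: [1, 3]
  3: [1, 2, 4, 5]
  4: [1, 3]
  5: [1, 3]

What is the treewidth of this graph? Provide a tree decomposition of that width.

Every bag has size at most 3, so the width is 3 − 1 = 2 and tw(G) ≤ 2. On the other hand G contains the 3-clique {1, 2, 3}. A clique must lie in a single bag of any decomposition, so no decomposition can have width below 2. The upper and lower bounds meet at 2, so that is the treewidth.

Treewidth 2.
One optimal decomposition is:
Bags: B1 = {1, 3, 4}  B2 = {1, 2, 3}  B3 = {1, 3, 5}
Tree: B1–B2, B1–B3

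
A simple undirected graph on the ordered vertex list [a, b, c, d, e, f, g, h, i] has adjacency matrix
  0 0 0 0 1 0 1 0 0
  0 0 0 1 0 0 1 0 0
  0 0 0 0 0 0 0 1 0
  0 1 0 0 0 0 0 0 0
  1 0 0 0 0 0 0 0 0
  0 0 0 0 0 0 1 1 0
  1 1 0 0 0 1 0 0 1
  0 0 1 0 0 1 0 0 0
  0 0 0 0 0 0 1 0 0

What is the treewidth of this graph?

A width-1 tree decomposition is:
Bags: B1 = {f, h}  B2 = {c, h}  B3 = {f, g}  B4 = {b, g}  B5 = {b, d}  B6 = {a, g}  B7 = {g, i}  B8 = {a, e}
Tree: B1–B2, B1–B3, B3–B4, B4–B5, B4–B6, B4–B7, B6–B8
The largest bag has 2 vertices, giving width 1; this decomposition certifies tw(G) ≤ 1. G has an edge, so its treewidth is at least 1. Therefore the treewidth is 1.

1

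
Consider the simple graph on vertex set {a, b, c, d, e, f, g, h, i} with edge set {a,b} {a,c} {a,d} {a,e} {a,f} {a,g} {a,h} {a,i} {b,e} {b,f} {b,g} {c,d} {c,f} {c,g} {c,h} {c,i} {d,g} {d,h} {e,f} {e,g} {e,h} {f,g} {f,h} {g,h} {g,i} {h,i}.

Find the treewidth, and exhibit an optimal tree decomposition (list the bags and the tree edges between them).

Each bag holds 5 vertices, so the decomposition has width 4, which upper-bounds the treewidth. On the other hand G contains the 5-clique {a, e, f, g, h}. A clique must lie in a single bag of any decomposition, so no decomposition can have width below 4. The upper and lower bounds meet at 4, so that is the treewidth.

Treewidth 4.
One such decomposition:
Bags: B1 = {a, c, f, g, h}  B2 = {a, c, g, h, i}  B3 = {a, e, f, g, h}  B4 = {a, b, e, f, g}  B5 = {a, c, d, g, h}
Tree: B1–B2, B1–B3, B3–B4, B2–B5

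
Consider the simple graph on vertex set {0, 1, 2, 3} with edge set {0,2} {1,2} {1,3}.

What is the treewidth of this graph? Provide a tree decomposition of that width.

Treewidth 1.
One such decomposition:
Bags: B1 = {1, 3}  B2 = {1, 2}  B3 = {0, 2}
Tree: B1–B2, B2–B3

Every bag has size at most 2, so the width is 2 − 1 = 1 and tw(G) ≤ 1. G has an edge, so its treewidth is at least 1. Combining the bounds, tw(G) = 1.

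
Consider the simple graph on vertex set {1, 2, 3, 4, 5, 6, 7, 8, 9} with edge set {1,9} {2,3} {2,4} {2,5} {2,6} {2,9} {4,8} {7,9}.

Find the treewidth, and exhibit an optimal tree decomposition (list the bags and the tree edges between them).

Each bag holds 2 vertices, so the decomposition has width 1, which upper-bounds the treewidth. Since G has at least one edge (e.g. 5–2), it is not an edgeless graph, so tw(G) ≥ 1. Hence tw(G) = 1 exactly.

Treewidth 1.
One such decomposition:
Bags: B1 = {2, 5}  B2 = {2, 9}  B3 = {2, 3}  B4 = {7, 9}  B5 = {2, 6}  B6 = {2, 4}  B7 = {1, 9}  B8 = {4, 8}
Tree: B1–B2, B2–B3, B2–B4, B1–B5, B2–B6, B2–B7, B6–B8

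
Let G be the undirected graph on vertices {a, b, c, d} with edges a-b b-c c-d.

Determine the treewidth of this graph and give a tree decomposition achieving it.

Every bag has size at most 2, so the width is 2 − 1 = 1 and tw(G) ≤ 1. G has an edge, so its treewidth is at least 1. The upper and lower bounds meet at 1, so that is the treewidth.

Treewidth 1.
One optimal decomposition is:
Bags: B1 = {b, c}  B2 = {a, b}  B3 = {c, d}
Tree: B1–B2, B1–B3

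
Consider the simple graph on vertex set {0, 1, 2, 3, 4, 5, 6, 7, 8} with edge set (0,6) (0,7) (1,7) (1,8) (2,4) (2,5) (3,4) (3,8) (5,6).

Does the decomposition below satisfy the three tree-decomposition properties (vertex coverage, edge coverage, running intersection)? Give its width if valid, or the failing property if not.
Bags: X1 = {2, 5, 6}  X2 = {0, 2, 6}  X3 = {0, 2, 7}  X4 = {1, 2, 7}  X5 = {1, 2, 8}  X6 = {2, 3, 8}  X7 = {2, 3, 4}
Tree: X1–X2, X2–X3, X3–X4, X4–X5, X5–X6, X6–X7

Yes; width 2.

Every vertex of G appears in some bag (union = {0, 1, 2, 3, 4, 5, 6, 7, 8}); every edge is covered by a bag; and for each vertex v the set of bags containing v is connected in the bag tree. The decomposition is therefore valid. The largest bag has 3 vertices, so the width is 2.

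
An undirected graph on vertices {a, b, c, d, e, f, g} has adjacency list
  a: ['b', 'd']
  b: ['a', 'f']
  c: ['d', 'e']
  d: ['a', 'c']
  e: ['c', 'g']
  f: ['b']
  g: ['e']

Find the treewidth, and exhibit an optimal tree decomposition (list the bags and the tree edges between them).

Treewidth 1.
Bags: B1 = {e, g}  B2 = {c, e}  B3 = {c, d}  B4 = {a, d}  B5 = {a, b}  B6 = {b, f}
Tree: B1–B2, B2–B3, B3–B4, B4–B5, B5–B6

The largest bag has 2 vertices, giving width 1; this decomposition certifies tw(G) ≤ 1. Since G has at least one edge (e.g. g–e), it is not an edgeless graph, so tw(G) ≥ 1. The upper and lower bounds meet at 1, so that is the treewidth.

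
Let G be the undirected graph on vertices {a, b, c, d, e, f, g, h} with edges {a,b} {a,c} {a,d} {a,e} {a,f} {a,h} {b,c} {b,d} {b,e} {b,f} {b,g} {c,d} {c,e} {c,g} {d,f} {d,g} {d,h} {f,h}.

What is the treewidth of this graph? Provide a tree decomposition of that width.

Treewidth 3.
One optimal decomposition is:
Bags: B1 = {a, b, d, f}  B2 = {a, d, f, h}  B3 = {a, b, c, d}  B4 = {b, c, d, g}  B5 = {a, b, c, e}
Tree: B1–B2, B1–B3, B3–B4, B3–B5

The largest bag has 4 vertices, giving width 3; this decomposition certifies tw(G) ≤ 3. On the other hand G contains the 4-clique {a, d, f, h}. A clique must lie in a single bag of any decomposition, so no decomposition can have width below 3. Combining the bounds, tw(G) = 3.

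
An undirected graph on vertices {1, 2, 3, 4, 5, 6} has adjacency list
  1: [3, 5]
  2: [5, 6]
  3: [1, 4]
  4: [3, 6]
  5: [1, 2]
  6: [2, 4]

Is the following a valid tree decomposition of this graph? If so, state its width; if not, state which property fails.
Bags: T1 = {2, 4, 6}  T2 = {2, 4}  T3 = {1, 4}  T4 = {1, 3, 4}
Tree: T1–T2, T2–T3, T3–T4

No — vertex 5 appears in no bag.

A tree decomposition must satisfy three properties: every vertex lies in some bag; for every edge, both endpoints lie together in some bag; and for every vertex, the bags containing it form a connected subtree. Here vertex 5 appears in no bag, so the decomposition is invalid.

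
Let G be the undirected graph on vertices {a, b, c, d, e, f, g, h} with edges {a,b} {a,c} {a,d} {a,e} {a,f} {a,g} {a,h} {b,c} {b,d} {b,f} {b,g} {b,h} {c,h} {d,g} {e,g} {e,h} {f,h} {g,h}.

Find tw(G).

3

A width-3 tree decomposition is:
Bags: B1 = {a, b, g, h}  B2 = {a, e, g, h}  B3 = {a, b, f, h}  B4 = {a, b, c, h}  B5 = {a, b, d, g}
Tree: B1–B2, B1–B3, B3–B4, B1–B5
Every bag has size at most 4, so the width is 4 − 1 = 3 and tw(G) ≤ 3. On the other hand G contains the 4-clique {a, b, d, g}. A clique must lie in a single bag of any decomposition, so no decomposition can have width below 3. Combining the bounds, tw(G) = 3.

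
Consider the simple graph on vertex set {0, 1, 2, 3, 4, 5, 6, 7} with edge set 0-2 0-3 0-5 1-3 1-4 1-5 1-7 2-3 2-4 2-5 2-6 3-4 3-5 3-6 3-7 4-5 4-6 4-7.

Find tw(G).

A width-3 tree decomposition is:
Bags: B1 = {2, 3, 4, 5}  B2 = {2, 3, 4, 6}  B3 = {1, 3, 4, 5}  B4 = {0, 2, 3, 5}  B5 = {1, 3, 4, 7}
Tree: B1–B2, B1–B3, B1–B4, B3–B5
The largest bag has 4 vertices, giving width 3; this decomposition certifies tw(G) ≤ 3. On the other hand G contains the 4-clique {0, 2, 3, 5}. A clique must lie in a single bag of any decomposition, so no decomposition can have width below 3. The upper and lower bounds meet at 3, so that is the treewidth.

3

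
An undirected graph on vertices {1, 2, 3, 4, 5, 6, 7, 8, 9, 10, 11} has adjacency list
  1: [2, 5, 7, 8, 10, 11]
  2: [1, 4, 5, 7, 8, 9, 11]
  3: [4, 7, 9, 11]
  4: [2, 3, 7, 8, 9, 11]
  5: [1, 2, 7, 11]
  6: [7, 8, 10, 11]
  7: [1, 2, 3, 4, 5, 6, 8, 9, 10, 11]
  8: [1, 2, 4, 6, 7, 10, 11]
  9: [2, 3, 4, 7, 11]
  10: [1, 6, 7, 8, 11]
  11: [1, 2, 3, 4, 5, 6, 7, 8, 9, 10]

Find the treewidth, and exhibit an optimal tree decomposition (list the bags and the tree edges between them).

Each bag holds 5 vertices, so the decomposition has width 4, which upper-bounds the treewidth. On the other hand G contains the 5-clique {1, 7, 8, 10, 11}. A clique must lie in a single bag of any decomposition, so no decomposition can have width below 4. Hence tw(G) = 4 exactly.

Treewidth 4.
One such decomposition:
Bags: B1 = {1, 2, 5, 7, 11}  B2 = {1, 2, 7, 8, 11}  B3 = {1, 7, 8, 10, 11}  B4 = {2, 4, 7, 8, 11}  B5 = {6, 7, 8, 10, 11}  B6 = {2, 4, 7, 9, 11}  B7 = {3, 4, 7, 9, 11}
Tree: B1–B2, B2–B3, B2–B4, B3–B5, B4–B6, B6–B7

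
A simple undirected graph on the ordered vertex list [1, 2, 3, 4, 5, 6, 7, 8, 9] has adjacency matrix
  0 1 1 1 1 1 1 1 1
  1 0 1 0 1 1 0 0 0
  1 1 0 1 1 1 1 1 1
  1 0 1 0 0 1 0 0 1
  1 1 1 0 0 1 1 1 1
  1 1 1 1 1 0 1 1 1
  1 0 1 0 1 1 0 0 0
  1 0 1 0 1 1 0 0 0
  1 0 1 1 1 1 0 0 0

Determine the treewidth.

A width-4 tree decomposition is:
Bags: B1 = {1, 3, 5, 6, 9}  B2 = {1, 3, 5, 6, 8}  B3 = {1, 3, 4, 6, 9}  B4 = {1, 2, 3, 5, 6}  B5 = {1, 3, 5, 6, 7}
Tree: B1–B2, B1–B3, B1–B4, B2–B5
The largest bag has 5 vertices, giving width 4; this decomposition certifies tw(G) ≤ 4. On the other hand G contains the 5-clique {1, 3, 4, 6, 9}. A clique must lie in a single bag of any decomposition, so no decomposition can have width below 4. Combining the bounds, tw(G) = 4.

4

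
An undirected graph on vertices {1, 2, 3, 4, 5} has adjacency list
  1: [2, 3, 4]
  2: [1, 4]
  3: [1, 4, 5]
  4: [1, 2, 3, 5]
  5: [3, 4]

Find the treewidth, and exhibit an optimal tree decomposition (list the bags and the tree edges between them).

The largest bag has 3 vertices, giving width 2; this decomposition certifies tw(G) ≤ 2. Conversely, {1, 2, 4} is a clique of size 3, and the vertices of any clique must share a bag in every tree decomposition; so some bag has ≥ 3 vertices and tw(G) ≥ 2. Hence tw(G) = 2 exactly.

Treewidth 2.
One such decomposition:
Bags: B1 = {1, 3, 4}  B2 = {3, 4, 5}  B3 = {1, 2, 4}
Tree: B1–B2, B1–B3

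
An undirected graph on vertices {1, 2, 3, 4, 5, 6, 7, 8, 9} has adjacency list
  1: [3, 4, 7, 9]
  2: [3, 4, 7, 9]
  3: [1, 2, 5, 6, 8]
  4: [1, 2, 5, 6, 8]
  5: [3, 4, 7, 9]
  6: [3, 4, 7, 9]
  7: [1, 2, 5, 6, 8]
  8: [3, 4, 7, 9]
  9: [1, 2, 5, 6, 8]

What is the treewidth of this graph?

A width-4 tree decomposition is:
Bags: B1 = {2, 3, 4, 7, 9}  B2 = {1, 3, 4, 7, 9}  B3 = {3, 4, 7, 8, 9}  B4 = {3, 4, 6, 7, 9}  B5 = {3, 4, 5, 7, 9}
Tree: B1–B2, B2–B3, B3–B4, B4–B5
The largest bag has 5 vertices, giving width 4; this decomposition certifies tw(G) ≤ 4. For the lower bound: the 5 vertex sets {2,9}, {1,7}, {4,8}, {3}, {6} are disjoint, each induces a connected subgraph, and every pair is joined by at least one edge of G. Contracting each set to a single vertex therefore yields K_{5} as a minor, and since treewidth is minor-monotone, tw(G) ≥ tw(K_{5}) = 4. The upper and lower bounds meet at 4, so that is the treewidth.

4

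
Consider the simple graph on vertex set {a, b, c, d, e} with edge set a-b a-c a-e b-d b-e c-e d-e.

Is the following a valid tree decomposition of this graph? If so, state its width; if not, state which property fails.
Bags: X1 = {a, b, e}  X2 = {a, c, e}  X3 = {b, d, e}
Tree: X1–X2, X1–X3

Vertex coverage: the bags together contain {a, b, c, d, e}, the full vertex set. Edge coverage: each edge of G has both endpoints in at least one bag. Running intersection: for every vertex, the bags containing it form a connected subtree. All three properties hold, so this is a valid tree decomposition of width max|bag| − 1 = 2, and hence tw(G) ≤ 2.

Yes; width 2.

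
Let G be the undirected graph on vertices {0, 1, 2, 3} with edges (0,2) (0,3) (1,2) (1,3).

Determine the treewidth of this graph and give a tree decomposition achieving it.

Treewidth 2.
One such decomposition:
Bags: B1 = {0, 2, 3}  B2 = {1, 2, 3}
Tree: B1–B2

Each bag holds 3 vertices, so the decomposition has width 2, which upper-bounds the treewidth. Since 3–0–2–1–3 is a cycle in G, G is not acyclic. Forests are exactly the graphs of treewidth ≤ 1, so tw(G) ≥ 2. Hence tw(G) = 2 exactly.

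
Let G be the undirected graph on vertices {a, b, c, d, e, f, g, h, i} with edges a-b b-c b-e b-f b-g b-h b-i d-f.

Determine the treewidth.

A width-1 tree decomposition is:
Bags: B1 = {d, f}  B2 = {b, f}  B3 = {b, h}  B4 = {a, b}  B5 = {b, i}  B6 = {b, g}  B7 = {b, c}  B8 = {b, e}
Tree: B1–B2, B2–B3, B2–B4, B4–B5, B2–B6, B4–B7, B2–B8
The largest bag has 2 vertices, giving width 1; this decomposition certifies tw(G) ≤ 1. Any graph with an edge has treewidth ≥ 1, and G has the edge d–f. Hence tw(G) = 1 exactly.

1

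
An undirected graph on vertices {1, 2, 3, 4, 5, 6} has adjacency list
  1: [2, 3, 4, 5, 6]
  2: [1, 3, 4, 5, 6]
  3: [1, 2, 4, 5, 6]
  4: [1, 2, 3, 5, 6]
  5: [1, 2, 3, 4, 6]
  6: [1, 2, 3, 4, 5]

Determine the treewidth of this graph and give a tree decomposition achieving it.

A single bag containing all 6 vertices is trivially a valid decomposition of width 5. On the other hand G contains the 6-clique {1, 2, 3, 4, 5, 6}. A clique must lie in a single bag of any decomposition, so no decomposition can have width below 5. Hence tw(G) = 5 exactly.

Treewidth 5.
One such decomposition:
Bags: B1 = {1, 2, 3, 4, 5, 6}
Tree: (single bag)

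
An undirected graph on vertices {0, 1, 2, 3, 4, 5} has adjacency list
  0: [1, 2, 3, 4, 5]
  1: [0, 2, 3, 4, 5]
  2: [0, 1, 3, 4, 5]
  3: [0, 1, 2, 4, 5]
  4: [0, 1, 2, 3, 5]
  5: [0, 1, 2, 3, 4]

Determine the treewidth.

5

A width-5 tree decomposition is:
Bags: B1 = {0, 1, 2, 3, 4, 5}
Tree: (single bag)
A single bag containing all 6 vertices is trivially a valid decomposition of width 5. For the lower bound, the 6 vertices {0, 1, 2, 3, 4, 5} are pairwise adjacent, and any tree decomposition puts a clique entirely inside one bag — forcing width ≥ 5. Hence tw(G) = 5 exactly.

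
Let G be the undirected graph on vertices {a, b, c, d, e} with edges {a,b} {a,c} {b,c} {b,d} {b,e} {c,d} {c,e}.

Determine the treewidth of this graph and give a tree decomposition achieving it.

Every bag has size at most 3, so the width is 3 − 1 = 2 and tw(G) ≤ 2. On the other hand G contains the 3-clique {b, c, d}. A clique must lie in a single bag of any decomposition, so no decomposition can have width below 2. The upper and lower bounds meet at 2, so that is the treewidth.

Treewidth 2.
One such decomposition:
Bags: B1 = {b, c, e}  B2 = {b, c, d}  B3 = {a, b, c}
Tree: B1–B2, B2–B3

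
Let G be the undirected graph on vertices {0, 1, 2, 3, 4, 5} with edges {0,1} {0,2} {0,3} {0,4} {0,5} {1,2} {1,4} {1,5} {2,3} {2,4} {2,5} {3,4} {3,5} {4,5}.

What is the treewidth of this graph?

4

A width-4 tree decomposition is:
Bags: B1 = {0, 2, 3, 4, 5}  B2 = {0, 1, 2, 4, 5}
Tree: B1–B2
Each bag holds 5 vertices, so the decomposition has width 4, which upper-bounds the treewidth. On the other hand G contains the 5-clique {0, 1, 2, 4, 5}. A clique must lie in a single bag of any decomposition, so no decomposition can have width below 4. Combining the bounds, tw(G) = 4.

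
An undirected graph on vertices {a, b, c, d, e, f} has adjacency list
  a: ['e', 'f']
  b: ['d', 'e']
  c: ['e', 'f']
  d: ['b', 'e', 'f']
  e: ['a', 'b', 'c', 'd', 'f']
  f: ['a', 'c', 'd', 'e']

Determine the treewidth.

A width-2 tree decomposition is:
Bags: B1 = {c, e, f}  B2 = {a, e, f}  B3 = {d, e, f}  B4 = {b, d, e}
Tree: B1–B2, B2–B3, B3–B4
The largest bag has 3 vertices, giving width 2; this decomposition certifies tw(G) ≤ 2. Conversely, {d, e, f} is a clique of size 3, and the vertices of any clique must share a bag in every tree decomposition; so some bag has ≥ 3 vertices and tw(G) ≥ 2. Therefore the treewidth is 2.

2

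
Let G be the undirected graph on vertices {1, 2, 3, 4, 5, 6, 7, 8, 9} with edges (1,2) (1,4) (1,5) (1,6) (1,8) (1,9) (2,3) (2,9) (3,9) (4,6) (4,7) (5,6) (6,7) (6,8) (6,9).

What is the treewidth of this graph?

A width-2 tree decomposition is:
Bags: B1 = {1, 5, 6}  B2 = {1, 6, 9}  B3 = {1, 4, 6}  B4 = {1, 6, 8}  B5 = {4, 6, 7}  B6 = {1, 2, 9}  B7 = {2, 3, 9}
Tree: B1–B2, B2–B3, B1–B4, B3–B5, B2–B6, B6–B7
The largest bag has 3 vertices, giving width 2; this decomposition certifies tw(G) ≤ 2. On the other hand G contains the 3-clique {1, 2, 9}. A clique must lie in a single bag of any decomposition, so no decomposition can have width below 2. Therefore the treewidth is 2.

2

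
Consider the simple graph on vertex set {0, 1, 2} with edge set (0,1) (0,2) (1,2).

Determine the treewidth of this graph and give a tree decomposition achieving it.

A single bag containing all 3 vertices is trivially a valid decomposition of width 2. On the other hand G contains the 3-clique {0, 1, 2}. A clique must lie in a single bag of any decomposition, so no decomposition can have width below 2. Hence tw(G) = 2 exactly.

Treewidth 2.
Bags: B1 = {0, 1, 2}
Tree: (single bag)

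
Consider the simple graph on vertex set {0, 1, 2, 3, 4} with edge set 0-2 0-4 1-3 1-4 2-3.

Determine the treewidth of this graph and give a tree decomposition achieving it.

Treewidth 2.
One such decomposition:
Bags: B1 = {0, 1, 4}  B2 = {0, 1, 2}  B3 = {1, 2, 3}
Tree: B1–B2, B2–B3

The largest bag has 3 vertices, giving width 2; this decomposition certifies tw(G) ≤ 2. Since 1–4–0–2–3–1 is a cycle in G, G is not acyclic. Forests are exactly the graphs of treewidth ≤ 1, so tw(G) ≥ 2. Combining the bounds, tw(G) = 2.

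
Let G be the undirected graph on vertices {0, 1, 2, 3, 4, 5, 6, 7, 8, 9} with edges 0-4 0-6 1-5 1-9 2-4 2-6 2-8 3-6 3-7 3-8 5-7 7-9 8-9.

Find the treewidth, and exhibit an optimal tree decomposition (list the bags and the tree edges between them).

Treewidth 2.
One such decomposition:
Bags: B1 = {0, 2, 4}  B2 = {0, 2, 6}  B3 = {2, 6, 8}  B4 = {3, 6, 8}  B5 = {3, 8, 9}  B6 = {3, 7, 9}  B7 = {1, 7, 9}  B8 = {1, 5, 7}
Tree: B1–B2, B2–B3, B3–B4, B4–B5, B5–B6, B6–B7, B7–B8

Each bag holds 3 vertices, so the decomposition has width 2, which upper-bounds the treewidth. Since 4–0–6–2–4 is a cycle in G, G is not acyclic. Forests are exactly the graphs of treewidth ≤ 1, so tw(G) ≥ 2. Therefore the treewidth is 2.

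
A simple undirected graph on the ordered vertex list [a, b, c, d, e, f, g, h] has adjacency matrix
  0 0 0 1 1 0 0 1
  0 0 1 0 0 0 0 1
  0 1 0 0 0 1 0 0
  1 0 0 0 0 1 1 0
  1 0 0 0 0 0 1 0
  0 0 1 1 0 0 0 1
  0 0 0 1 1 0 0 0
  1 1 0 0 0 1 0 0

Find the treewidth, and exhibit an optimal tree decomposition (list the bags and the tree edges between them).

Each bag holds 3 vertices, so the decomposition has width 2, which upper-bounds the treewidth. The edges c–b–h–f–c form a cycle, so G is not a tree and its treewidth is at least 2. Combining the bounds, tw(G) = 2.

Treewidth 2.
Bags: B1 = {b, c, f}  B2 = {b, f, h}  B3 = {d, f, h}  B4 = {a, d, h}  B5 = {a, d, g}  B6 = {a, e, g}
Tree: B1–B2, B2–B3, B3–B4, B4–B5, B5–B6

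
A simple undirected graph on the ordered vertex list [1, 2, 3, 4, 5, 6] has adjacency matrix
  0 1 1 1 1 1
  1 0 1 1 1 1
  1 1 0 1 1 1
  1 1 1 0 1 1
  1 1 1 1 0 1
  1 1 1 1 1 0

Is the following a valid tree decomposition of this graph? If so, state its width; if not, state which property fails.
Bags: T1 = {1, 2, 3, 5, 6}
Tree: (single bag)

A tree decomposition must satisfy three properties: every vertex lies in some bag; for every edge, both endpoints lie together in some bag; and for every vertex, the bags containing it form a connected subtree. Here vertex 4 appears in no bag, so the decomposition is invalid.

No — vertex 4 appears in no bag.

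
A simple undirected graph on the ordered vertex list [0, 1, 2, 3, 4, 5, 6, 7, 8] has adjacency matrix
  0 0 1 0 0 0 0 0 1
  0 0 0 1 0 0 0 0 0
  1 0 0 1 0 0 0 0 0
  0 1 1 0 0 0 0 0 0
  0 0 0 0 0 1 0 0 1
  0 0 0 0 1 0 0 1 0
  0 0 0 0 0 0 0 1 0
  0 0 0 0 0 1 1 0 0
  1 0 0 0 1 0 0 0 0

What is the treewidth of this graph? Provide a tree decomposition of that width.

Treewidth 1.
One such decomposition:
Bags: B1 = {1, 3}  B2 = {2, 3}  B3 = {0, 2}  B4 = {0, 8}  B5 = {4, 8}  B6 = {4, 5}  B7 = {5, 7}  B8 = {6, 7}
Tree: B1–B2, B2–B3, B3–B4, B4–B5, B5–B6, B6–B7, B7–B8

Every bag has size at most 2, so the width is 2 − 1 = 1 and tw(G) ≤ 1. G has an edge, so its treewidth is at least 1. Combining the bounds, tw(G) = 1.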